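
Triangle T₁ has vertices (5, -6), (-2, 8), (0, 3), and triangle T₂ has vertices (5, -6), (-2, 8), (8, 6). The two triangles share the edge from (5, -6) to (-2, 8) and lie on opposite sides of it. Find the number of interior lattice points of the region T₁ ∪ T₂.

64

The union is the simple quadrilateral with vertices (5, -6), (0, 3), (-2, 8), (8, 6) in order.
Using the shoelace formula, 2A = |(5·3 − 0·(-6)) + (0·8 − (-2)·3) + ((-2)·6 − 8·8) + (8·(-6) − 5·6)| = 133, so the area is 66.5.
The number of boundary lattice points is Σ gcd(|Δx|,|Δy|) = gcd(5,9) + gcd(2,5) + gcd(10,2) + gcd(3,12) = 1+1+2+3 = 7.
By Pick's theorem I = A − B/2 + 1 = 66.5 − 7/2 + 1 = 64.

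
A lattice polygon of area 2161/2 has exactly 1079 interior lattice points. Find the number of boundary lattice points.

Pick's theorem gives A = I + B/2 − 1, so B = 2(A − I + 1) = 2(2161/2 − 1079 + 1) = 5.

5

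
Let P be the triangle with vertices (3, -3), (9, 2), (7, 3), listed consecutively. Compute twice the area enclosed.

The shoelace formula gives twice the area as |(3·2 − 9·(-3)) + (9·3 − 7·2) + (7·(-3) − 3·3)| = 16, so the area is 8.

16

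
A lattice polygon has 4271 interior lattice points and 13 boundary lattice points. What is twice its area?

8553

Pick's theorem states A = I + B/2 − 1, so A = 4271 + 13/2 − 1 = 8553/2.
Hence 2A = 8553.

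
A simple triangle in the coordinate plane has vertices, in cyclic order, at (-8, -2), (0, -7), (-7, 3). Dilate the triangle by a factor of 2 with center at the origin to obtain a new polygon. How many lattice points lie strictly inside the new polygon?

Using the shoelace formula, 2A = |((-8)·(-7) − 0·(-2)) + (0·3 − (-7)·(-7)) + ((-7)·(-2) − (-8)·3)| = 45, so the area is 22.5.
The number of boundary lattice points is Σ gcd(|Δx|,|Δy|) = gcd(8,5) + gcd(7,10) + gcd(1,5) = 1+1+1 = 3.
Scaling by 2 multiplies the area by 2² = 4 (so the new area is 90) and multiplies the boundary lattice-point count by 2, giving 6.
By Pick's theorem, the interior count of the dilated polygon is 90 − 6/2 + 1 = 88.

88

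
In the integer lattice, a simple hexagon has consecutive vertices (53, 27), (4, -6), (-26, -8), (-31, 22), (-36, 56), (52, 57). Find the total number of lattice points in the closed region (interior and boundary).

4486

By the shoelace formula, twice the signed area is |[53·(-6) − 4·27] + [4·(-8) − (-26)·(-6)] + [(-26)·22 − (-31)·(-8)] + [(-31)·56 − (-36)·22] + [(-36)·57 − 52·56] + [52·27 − 53·57]| = 8959, so the area is 8959/2.
Along each edge there are gcd(|Δx|,|Δy|)+1 lattice points, so counting each shared vertex once the boundary has gcd(49,33) + gcd(30,2) + gcd(5,30) + gcd(5,34) + gcd(88,1) + gcd(1,30) = 1+2+5+1+1+1 = 11.
Pick's theorem gives I = A − B/2 + 1 = 8959/2 − 11/2 + 1 = 4475, so the closed region contains I + B = 4475 + 11 = 4486 lattice points.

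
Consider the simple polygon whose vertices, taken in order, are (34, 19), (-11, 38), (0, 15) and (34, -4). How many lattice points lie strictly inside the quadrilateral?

792

Using the shoelace formula, 2A = |[34·38 − (-11)·19] + [(-11)·15 − 0·38] + [0·(-4) − 34·15] + [34·19 − 34·(-4)]| = 1608, so the area is 804.
Summing gcd(|Δx|,|Δy|) over the edges gives the boundary count: gcd(45,19) + gcd(11,23) + gcd(34,19) + gcd(0,23) = 1+1+1+23 = 26.
Pick's theorem gives I = A − B/2 + 1 = 804 − 26/2 + 1 = 792.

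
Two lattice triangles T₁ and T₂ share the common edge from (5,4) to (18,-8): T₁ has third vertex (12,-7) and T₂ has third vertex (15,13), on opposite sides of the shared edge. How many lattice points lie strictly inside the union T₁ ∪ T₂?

146

The union is the simple quadrilateral with vertices (5,4), (12,-7), (18,-8), (15,13) in order.
By the shoelace formula, twice the signed area is |[5·(-7) − 12·4] + [12·(-8) − 18·(-7)] + [18·13 − 15·(-8)] + [15·4 − 5·13]| = 296, so the area is 148.
The number of boundary lattice points is Σ gcd(|Δx|,|Δy|) = gcd(7,11) + gcd(6,1) + gcd(3,21) + gcd(10,9) = 1+1+3+1 = 6.
By Pick's theorem I = A − B/2 + 1 = 148 − 6/2 + 1 = 146.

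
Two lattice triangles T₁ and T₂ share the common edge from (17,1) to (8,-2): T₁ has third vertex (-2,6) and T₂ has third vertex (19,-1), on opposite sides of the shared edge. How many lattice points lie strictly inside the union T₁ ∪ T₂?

The union is the simple quadrilateral with vertices (17,1), (-2,6), (8,-2), (19,-1) in order.
Using the shoelace formula, 2A = |(17·6 − (-2)·1) + ((-2)·(-2) − 8·6) + (8·(-1) − 19·(-2)) + (19·1 − 17·(-1))| = 126, so the area is 63.
Summing gcd(|Δx|,|Δy|) over the edges gives the boundary count: gcd(19,5) + gcd(10,8) + gcd(11,1) + gcd(2,2) = 1+2+1+2 = 6.
By Pick's theorem I = A − B/2 + 1 = 63 − 6/2 + 1 = 61.

61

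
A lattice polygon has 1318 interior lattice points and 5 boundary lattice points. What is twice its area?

By Pick's theorem, A = I + B/2 − 1 = 1318 + 5/2 − 1 = 2639/2.
Hence 2A = 2639.

2639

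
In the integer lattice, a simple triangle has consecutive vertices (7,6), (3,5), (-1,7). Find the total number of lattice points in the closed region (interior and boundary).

The shoelace formula gives twice the area as |[7·5 − 3·6] + [3·7 − (-1)·5] + [(-1)·6 − 7·7]| = 12, so the area is 6.
Summing gcd(|Δx|,|Δy|) over the edges gives the boundary count: gcd(4,1) + gcd(4,2) + gcd(8,1) = 1+2+1 = 4.
Pick's theorem gives I = A − B/2 + 1 = 6 − 4/2 + 1 = 5, so the closed region contains I + B = 5 + 4 = 9 lattice points.

9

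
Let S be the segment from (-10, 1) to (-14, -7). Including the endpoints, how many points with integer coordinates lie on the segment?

The number of lattice points on a segment between lattice points is gcd(|Δx|,|Δy|) + 1 = gcd(4,8) + 1 = 4 + 1 = 5.

5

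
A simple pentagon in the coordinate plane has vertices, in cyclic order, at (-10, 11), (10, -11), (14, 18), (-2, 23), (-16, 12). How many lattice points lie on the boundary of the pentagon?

Summing gcd(|Δx|,|Δy|) over the edges gives the boundary count: gcd(20,22) + gcd(4,29) + gcd(16,5) + gcd(14,11) + gcd(6,1) = 2+1+1+1+1 = 6.

6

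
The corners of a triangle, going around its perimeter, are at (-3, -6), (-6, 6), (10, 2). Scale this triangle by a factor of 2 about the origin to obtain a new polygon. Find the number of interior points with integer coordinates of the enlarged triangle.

353

Using the shoelace formula, 2A = |[(-3)·6 − (-6)·(-6)] + [(-6)·2 − 10·6] + [10·(-6) − (-3)·2]| = 180, so the area is 90.
Summing gcd(|Δx|,|Δy|) over the edges gives the boundary count: gcd(3,12) + gcd(16,4) + gcd(13,8) = 3+4+1 = 8.
Scaling by 2 multiplies the area by 2² = 4 (so the new area is 360) and multiplies the boundary lattice-point count by 2, giving 16.
By Pick's theorem, the interior count of the dilated polygon is 360 − 16/2 + 1 = 353.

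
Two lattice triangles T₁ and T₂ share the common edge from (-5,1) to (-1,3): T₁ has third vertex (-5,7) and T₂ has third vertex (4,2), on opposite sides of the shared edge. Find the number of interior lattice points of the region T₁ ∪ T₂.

14

The union is the simple quadrilateral with vertices (-5,1), (-5,7), (-1,3), (4,2) in order.
The shoelace formula gives twice the area as |[(-5)·7 − (-5)·1] + [(-5)·3 − (-1)·7] + [(-1)·2 − 4·3] + [4·1 − (-5)·2]| = 38, so the area is 19.
Summing gcd(|Δx|,|Δy|) over the edges gives the boundary count: gcd(0,6) + gcd(4,4) + gcd(5,1) + gcd(9,1) = 6+4+1+1 = 12.
By Pick's theorem I = A − B/2 + 1 = 19 − 12/2 + 1 = 14.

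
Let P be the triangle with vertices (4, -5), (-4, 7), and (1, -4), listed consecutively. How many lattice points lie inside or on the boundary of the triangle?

The shoelace formula gives twice the area as |[4·7 − (-4)·(-5)] + [(-4)·(-4) − 1·7] + [1·(-5) − 4·(-4)]| = 28, so the area is 14.
Summing gcd(|Δx|,|Δy|) over the edges gives the boundary count: gcd(8,12) + gcd(5,11) + gcd(3,1) = 4+1+1 = 6.
Pick's theorem gives I = A − B/2 + 1 = 14 − 6/2 + 1 = 12, so the closed region contains I + B = 12 + 6 = 18 lattice points.

18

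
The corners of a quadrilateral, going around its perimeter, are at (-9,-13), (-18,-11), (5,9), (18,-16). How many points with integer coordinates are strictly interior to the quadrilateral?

By the shoelace formula, twice the signed area is |[(-9)·(-11) − (-18)·(-13)] + [(-18)·9 − 5·(-11)] + [5·(-16) − 18·9] + [18·(-13) − (-9)·(-16)]| = 862, so the area is 431.
Summing gcd(|Δx|,|Δy|) over the edges gives the boundary count: gcd(9,2) + gcd(23,20) + gcd(13,25) + gcd(27,3) = 1+1+1+3 = 6.
By Pick's theorem A = I + B/2 − 1, so I = 431 − 6/2 + 1 = 429.

429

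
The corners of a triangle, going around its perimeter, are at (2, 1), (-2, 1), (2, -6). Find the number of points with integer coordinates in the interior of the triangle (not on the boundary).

9

Using the shoelace formula, 2A = |[2·1 − (-2)·1] + [(-2)·(-6) − 2·1] + [2·1 − 2·(-6)]| = 28, so the area is 14.
Summing gcd(|Δx|,|Δy|) over the edges gives the boundary count: gcd(4,0) + gcd(4,7) + gcd(0,7) = 4+1+7 = 12.
Pick's theorem gives I = A − B/2 + 1 = 14 − 12/2 + 1 = 9.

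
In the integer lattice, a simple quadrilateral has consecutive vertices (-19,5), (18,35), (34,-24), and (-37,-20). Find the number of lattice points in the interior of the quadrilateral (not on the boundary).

The shoelace formula gives twice the area as |((-19)·35 − 18·5) + (18·(-24) − 34·35) + (34·(-20) − (-37)·(-24)) + ((-37)·5 − (-19)·(-20))| = 4510, so the area is 2255.
The number of boundary lattice points is Σ gcd(|Δx|,|Δy|) = gcd(37,30) + gcd(16,59) + gcd(71,4) + gcd(18,25) = 1+1+1+1 = 4.
Pick's theorem gives I = A − B/2 + 1 = 2255 − 4/2 + 1 = 2254.

2254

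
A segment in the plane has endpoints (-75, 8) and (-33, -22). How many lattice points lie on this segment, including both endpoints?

The number of lattice points on a segment between lattice points is gcd(|Δx|,|Δy|) + 1 = gcd(42,30) + 1 = 6 + 1 = 7.

7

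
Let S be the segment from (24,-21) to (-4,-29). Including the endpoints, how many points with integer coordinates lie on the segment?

5

The number of lattice points on a segment between lattice points is gcd(|Δx|,|Δy|) + 1 = gcd(28,8) + 1 = 4 + 1 = 5.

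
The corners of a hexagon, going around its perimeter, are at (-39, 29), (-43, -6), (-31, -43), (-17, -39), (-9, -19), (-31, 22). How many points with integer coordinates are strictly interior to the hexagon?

Using the shoelace formula, 2A = |[(-39)·(-6) − (-43)·29] + [(-43)·(-43) − (-31)·(-6)] + [(-31)·(-39) − (-17)·(-43)] + [(-17)·(-19) − (-9)·(-39)] + [(-9)·22 − (-31)·(-19)] + [(-31)·29 − (-39)·22]| = 2766, so the area is 1383.
The number of boundary lattice points is Σ gcd(|Δx|,|Δy|) = gcd(4,35) + gcd(12,37) + gcd(14,4) + gcd(8,20) + gcd(22,41) + gcd(8,7) = 1+1+2+4+1+1 = 10.
By Pick's theorem A = I + B/2 − 1, so I = 1383 − 10/2 + 1 = 1379.

1379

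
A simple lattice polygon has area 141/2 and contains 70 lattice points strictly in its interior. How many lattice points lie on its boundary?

Pick's theorem gives A = I + B/2 − 1, so B = 2(A − I + 1) = 2(141/2 − 70 + 1) = 3.

3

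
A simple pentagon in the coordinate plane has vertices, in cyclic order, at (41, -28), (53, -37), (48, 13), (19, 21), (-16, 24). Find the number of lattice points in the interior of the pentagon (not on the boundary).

1720

By the shoelace formula, twice the signed area is |[41·(-37) − 53·(-28)] + [53·13 − 48·(-37)] + [48·21 − 19·13] + [19·24 − (-16)·21] + [(-16)·(-28) − 41·24]| = 3449, so the area is 3449/2.
Along each edge there are gcd(|Δx|,|Δy|)+1 lattice points, so counting each shared vertex once the boundary has gcd(12,9) + gcd(5,50) + gcd(29,8) + gcd(35,3) + gcd(57,52) = 3+5+1+1+1 = 11.
By Pick's theorem A = I + B/2 − 1, so I = 3449/2 − 11/2 + 1 = 1720.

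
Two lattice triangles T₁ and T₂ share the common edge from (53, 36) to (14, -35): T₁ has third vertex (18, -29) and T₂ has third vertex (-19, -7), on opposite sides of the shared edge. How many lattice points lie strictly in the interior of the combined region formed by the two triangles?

The union is the simple quadrilateral with vertices (53, 36), (18, -29), (14, -35), (-19, -7) in order.
The shoelace formula gives twice the area as |[53·(-29) − 18·36] + [18·(-35) − 14·(-29)] + [14·(-7) − (-19)·(-35)] + [(-19)·36 − 53·(-7)]| = 3485, so the area is 1742.5.
Summing gcd(|Δx|,|Δy|) over the edges gives the boundary count: gcd(35,65) + gcd(4,6) + gcd(33,28) + gcd(72,43) = 5+2+1+1 = 9.
By Pick's theorem I = A − B/2 + 1 = 1742.5 − 9/2 + 1 = 1739.

1739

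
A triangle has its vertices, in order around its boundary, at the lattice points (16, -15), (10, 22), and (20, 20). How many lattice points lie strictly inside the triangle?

By the shoelace formula, twice the signed area is |(16·22 − 10·(-15)) + (10·20 − 20·22) + (20·(-15) − 16·20)| = 358, so the area is 179.
Summing gcd(|Δx|,|Δy|) over the edges gives the boundary count: gcd(6,37) + gcd(10,2) + gcd(4,35) = 1+2+1 = 4.
Pick's theorem gives I = A − B/2 + 1 = 179 − 4/2 + 1 = 178.

178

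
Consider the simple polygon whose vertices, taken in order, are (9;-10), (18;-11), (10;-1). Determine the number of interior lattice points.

By the shoelace formula, twice the signed area is |(9·(-11) − 18·(-10)) + (18·(-1) − 10·(-11)) + (10·(-10) − 9·(-1))| = 82, so the area is 41.
Along each edge there are gcd(|Δx|,|Δy|)+1 lattice points, so counting each shared vertex once the boundary has gcd(9,1) + gcd(8,10) + gcd(1,9) = 1+2+1 = 4.
Pick's theorem gives I = A − B/2 + 1 = 41 − 4/2 + 1 = 40.

40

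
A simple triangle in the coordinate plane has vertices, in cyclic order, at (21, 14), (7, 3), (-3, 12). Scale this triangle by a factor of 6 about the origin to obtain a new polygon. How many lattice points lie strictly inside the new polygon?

Using the shoelace formula, 2A = |(21·3 − 7·14) + (7·12 − (-3)·3) + ((-3)·14 − 21·12)| = 236, so the area is 118.
The number of boundary lattice points is Σ gcd(|Δx|,|Δy|) = gcd(14,11) + gcd(10,9) + gcd(24,2) = 1+1+2 = 4.
Scaling by 6 multiplies the area by 6² = 36 (so the new area is 4248) and multiplies the boundary lattice-point count by 6, giving 24.
By Pick's theorem, the interior count of the dilated polygon is 4248 − 24/2 + 1 = 4237.

4237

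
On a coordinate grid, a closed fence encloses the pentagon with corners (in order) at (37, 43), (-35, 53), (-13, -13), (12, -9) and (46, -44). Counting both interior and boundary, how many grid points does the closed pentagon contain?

The shoelace formula gives twice the area as |[37·53 − (-35)·43] + [(-35)·(-13) − (-13)·53] + [(-13)·(-9) − 12·(-13)] + [12·(-44) − 46·(-9)] + [46·43 − 37·(-44)]| = 8375, so the area is 4187.5.
The number of boundary lattice points is Σ gcd(|Δx|,|Δy|) = gcd(72,10) + gcd(22,66) + gcd(25,4) + gcd(34,35) + gcd(9,87) = 2+22+1+1+3 = 29.
Pick's theorem gives I = A − B/2 + 1 = 4187.5 − 29/2 + 1 = 4174, so the closed region contains I + B = 4174 + 29 = 4203 lattice points.

4203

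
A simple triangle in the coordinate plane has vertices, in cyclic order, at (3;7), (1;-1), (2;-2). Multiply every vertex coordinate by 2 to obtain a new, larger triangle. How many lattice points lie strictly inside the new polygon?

17

The shoelace formula gives twice the area as |(3·(-1) − 1·7) + (1·(-2) − 2·(-1)) + (2·7 − 3·(-2))| = 10, so the area is 5.
Summing gcd(|Δx|,|Δy|) over the edges gives the boundary count: gcd(2,8) + gcd(1,1) + gcd(1,9) = 2+1+1 = 4.
Scaling by 2 multiplies the area by 2² = 4 (so the new area is 20) and multiplies the boundary lattice-point count by 2, giving 8.
By Pick's theorem, the interior count of the dilated polygon is 20 − 8/2 + 1 = 17.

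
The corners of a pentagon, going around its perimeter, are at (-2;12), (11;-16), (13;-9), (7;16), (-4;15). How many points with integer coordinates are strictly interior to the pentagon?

214

The shoelace formula gives twice the area as |((-2)·(-16) − 11·12) + (11·(-9) − 13·(-16)) + (13·16 − 7·(-9)) + (7·15 − (-4)·16) + ((-4)·12 − (-2)·15)| = 431, so the area is 431/2.
Along each edge there are gcd(|Δx|,|Δy|)+1 lattice points, so counting each shared vertex once the boundary has gcd(13,28) + gcd(2,7) + gcd(6,25) + gcd(11,1) + gcd(2,3) = 1+1+1+1+1 = 5.
By Pick's theorem A = I + B/2 − 1, so I = 431/2 − 5/2 + 1 = 214.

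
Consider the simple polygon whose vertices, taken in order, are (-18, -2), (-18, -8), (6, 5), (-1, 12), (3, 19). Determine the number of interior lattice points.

The shoelace formula gives twice the area as |((-18)·(-8) − (-18)·(-2)) + ((-18)·5 − 6·(-8)) + (6·12 − (-1)·5) + ((-1)·19 − 3·12) + (3·(-2) − (-18)·19)| = 424, so the area is 212.
Summing gcd(|Δx|,|Δy|) over the edges gives the boundary count: gcd(0,6) + gcd(24,13) + gcd(7,7) + gcd(4,7) + gcd(21,21) = 6+1+7+1+21 = 36.
By Pick's theorem A = I + B/2 − 1, so I = 212 − 36/2 + 1 = 195.

195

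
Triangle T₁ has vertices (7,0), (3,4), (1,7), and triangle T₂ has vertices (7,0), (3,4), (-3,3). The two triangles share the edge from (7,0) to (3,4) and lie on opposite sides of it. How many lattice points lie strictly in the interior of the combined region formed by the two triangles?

The union is the simple quadrilateral with vertices (7,0), (1,7), (3,4), (-3,3) in order.
The shoelace formula gives twice the area as |(7·7 − 1·0) + (1·4 − 3·7) + (3·3 − (-3)·4) + ((-3)·0 − 7·3)| = 32, so the area is 16.
Along each edge there are gcd(|Δx|,|Δy|)+1 lattice points, so counting each shared vertex once the boundary has gcd(6,7) + gcd(2,3) + gcd(6,1) + gcd(10,3) = 1+1+1+1 = 4.
By Pick's theorem I = A − B/2 + 1 = 16 − 4/2 + 1 = 15.

15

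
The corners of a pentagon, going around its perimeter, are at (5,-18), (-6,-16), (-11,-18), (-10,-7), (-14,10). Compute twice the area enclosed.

By the shoelace formula, twice the signed area is |(5·(-16) − (-6)·(-18)) + ((-6)·(-18) − (-11)·(-16)) + ((-11)·(-7) − (-10)·(-18)) + ((-10)·10 − (-14)·(-7)) + ((-14)·(-18) − 5·10)| = 355, so the area is 355/2.

355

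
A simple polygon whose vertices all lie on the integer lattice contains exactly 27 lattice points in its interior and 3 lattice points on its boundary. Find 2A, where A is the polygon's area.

Pick's theorem states A = I + B/2 − 1, so A = 27 + 3/2 − 1 = 55/2.
Hence 2A = 55.

55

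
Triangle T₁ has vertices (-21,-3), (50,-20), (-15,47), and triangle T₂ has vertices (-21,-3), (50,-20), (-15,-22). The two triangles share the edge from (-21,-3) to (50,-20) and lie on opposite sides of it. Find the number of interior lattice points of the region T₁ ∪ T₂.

The union is the simple quadrilateral with vertices (-21,-3), (-15,47), (50,-20), (-15,-22) in order.
Using the shoelace formula, 2A = |((-21)·47 − (-15)·(-3)) + ((-15)·(-20) − 50·47) + (50·(-22) − (-15)·(-20)) + ((-15)·(-3) − (-21)·(-22))| = 4899, so the area is 4899/2.
Along each edge there are gcd(|Δx|,|Δy|)+1 lattice points, so counting each shared vertex once the boundary has gcd(6,50) + gcd(65,67) + gcd(65,2) + gcd(6,19) = 2+1+1+1 = 5.
By Pick's theorem I = A − B/2 + 1 = 4899/2 − 5/2 + 1 = 2448.

2448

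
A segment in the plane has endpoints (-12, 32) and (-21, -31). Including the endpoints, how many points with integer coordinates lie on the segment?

10

The number of lattice points on a segment between lattice points is gcd(|Δx|,|Δy|) + 1 = gcd(9,63) + 1 = 9 + 1 = 10.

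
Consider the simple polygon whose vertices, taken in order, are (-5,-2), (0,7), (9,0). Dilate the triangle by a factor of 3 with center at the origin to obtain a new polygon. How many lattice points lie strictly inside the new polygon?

517

The shoelace formula gives twice the area as |[(-5)·7 − 0·(-2)] + [0·0 − 9·7] + [9·(-2) − (-5)·0]| = 116, so the area is 58.
Along each edge there are gcd(|Δx|,|Δy|)+1 lattice points, so counting each shared vertex once the boundary has gcd(5,9) + gcd(9,7) + gcd(14,2) = 1+1+2 = 4.
Scaling by 3 multiplies the area by 3² = 9 (so the new area is 522) and multiplies the boundary lattice-point count by 3, giving 12.
By Pick's theorem, the interior count of the dilated polygon is 522 − 12/2 + 1 = 517.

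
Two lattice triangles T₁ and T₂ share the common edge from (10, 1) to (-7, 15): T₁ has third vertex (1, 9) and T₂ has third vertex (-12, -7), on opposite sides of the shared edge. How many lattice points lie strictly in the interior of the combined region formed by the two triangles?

The union is the simple quadrilateral with vertices (10, 1), (1, 9), (-7, 15), (-12, -7) in order.
By the shoelace formula, twice the signed area is |[10·9 − 1·1] + [1·15 − (-7)·9] + [(-7)·(-7) − (-12)·15] + [(-12)·1 − 10·(-7)]| = 454, so the area is 227.
The number of boundary lattice points is Σ gcd(|Δx|,|Δy|) = gcd(9,8) + gcd(8,6) + gcd(5,22) + gcd(22,8) = 1+2+1+2 = 6.
By Pick's theorem I = A − B/2 + 1 = 227 − 6/2 + 1 = 225.

225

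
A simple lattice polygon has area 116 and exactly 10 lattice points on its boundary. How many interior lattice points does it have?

Pick's theorem A = I + B/2 − 1 rearranges to I = A − B/2 + 1 = 116 − 10/2 + 1 = 112.

112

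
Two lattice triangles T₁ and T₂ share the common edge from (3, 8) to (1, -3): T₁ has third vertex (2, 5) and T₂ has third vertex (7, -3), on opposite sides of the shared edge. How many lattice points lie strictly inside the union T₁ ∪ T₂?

The union is the simple quadrilateral with vertices (3, 8), (2, 5), (1, -3), (7, -3) in order.
Using the shoelace formula, 2A = |[3·5 − 2·8] + [2·(-3) − 1·5] + [1·(-3) − 7·(-3)] + [7·8 − 3·(-3)]| = 71, so the area is 71/2.
The number of boundary lattice points is Σ gcd(|Δx|,|Δy|) = gcd(1,3) + gcd(1,8) + gcd(6,0) + gcd(4,11) = 1+1+6+1 = 9.
By Pick's theorem I = A − B/2 + 1 = 71/2 − 9/2 + 1 = 32.

32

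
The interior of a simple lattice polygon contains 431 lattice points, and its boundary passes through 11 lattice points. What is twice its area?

By Pick's theorem, A = I + B/2 − 1 = 431 + 11/2 − 1 = 871/2.
Hence 2A = 871.

871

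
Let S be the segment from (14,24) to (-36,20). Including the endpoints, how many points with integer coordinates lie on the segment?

3

The number of lattice points on a segment between lattice points is gcd(|Δx|,|Δy|) + 1 = gcd(50,4) + 1 = 2 + 1 = 3.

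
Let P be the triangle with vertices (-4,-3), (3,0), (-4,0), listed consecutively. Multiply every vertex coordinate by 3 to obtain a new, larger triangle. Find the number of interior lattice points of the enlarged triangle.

Using the shoelace formula, 2A = |((-4)·0 − 3·(-3)) + (3·0 − (-4)·0) + ((-4)·(-3) − (-4)·0)| = 21, so the area is 21/2.
The number of boundary lattice points is Σ gcd(|Δx|,|Δy|) = gcd(7,3) + gcd(7,0) + gcd(0,3) = 1+7+3 = 11.
Scaling by 3 multiplies the area by 3² = 9 (so the new area is 94.5) and multiplies the boundary lattice-point count by 3, giving 33.
By Pick's theorem, the interior count of the dilated polygon is 94.5 − 33/2 + 1 = 79.

79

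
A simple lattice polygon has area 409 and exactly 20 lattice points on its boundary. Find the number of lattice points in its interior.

From Pick's theorem, I = A − B/2 + 1 = 409 − 20/2 + 1 = 400.

400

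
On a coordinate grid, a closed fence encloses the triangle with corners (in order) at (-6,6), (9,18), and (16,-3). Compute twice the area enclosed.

Using the shoelace formula, 2A = |((-6)·18 − 9·6) + (9·(-3) − 16·18) + (16·6 − (-6)·(-3))| = 399, so the area is 399/2.

399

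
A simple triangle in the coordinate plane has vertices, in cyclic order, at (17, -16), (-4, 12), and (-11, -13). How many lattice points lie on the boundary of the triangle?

9

The number of boundary lattice points is Σ gcd(|Δx|,|Δy|) = gcd(21,28) + gcd(7,25) + gcd(28,3) = 7+1+1 = 9.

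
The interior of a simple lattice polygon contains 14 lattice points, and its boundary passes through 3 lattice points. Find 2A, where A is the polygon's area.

29

By Pick's theorem, A = I + B/2 − 1 = 14 + 3/2 − 1 = 29/2.
Hence 2A = 29.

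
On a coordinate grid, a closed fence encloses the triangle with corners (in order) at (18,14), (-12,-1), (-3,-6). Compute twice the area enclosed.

The shoelace formula gives twice the area as |[18·(-1) − (-12)·14] + [(-12)·(-6) − (-3)·(-1)] + [(-3)·14 − 18·(-6)]| = 285, so the area is 142.5.

285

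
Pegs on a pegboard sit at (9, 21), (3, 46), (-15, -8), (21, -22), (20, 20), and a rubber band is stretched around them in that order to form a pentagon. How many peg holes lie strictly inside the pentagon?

Using the shoelace formula, 2A = |(9·46 − 3·21) + (3·(-8) − (-15)·46) + ((-15)·(-22) − 21·(-8)) + (21·20 − 20·(-22)) + (20·21 − 9·20)| = 2615, so the area is 1307.5.
Summing gcd(|Δx|,|Δy|) over the edges gives the boundary count: gcd(6,25) + gcd(18,54) + gcd(36,14) + gcd(1,42) + gcd(11,1) = 1+18+2+1+1 = 23.
Pick's theorem gives I = A − B/2 + 1 = 1307.5 − 23/2 + 1 = 1297.

1297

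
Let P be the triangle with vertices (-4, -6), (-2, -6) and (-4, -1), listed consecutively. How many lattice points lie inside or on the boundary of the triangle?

10

By the shoelace formula, twice the signed area is |[(-4)·(-6) − (-2)·(-6)] + [(-2)·(-1) − (-4)·(-6)] + [(-4)·(-6) − (-4)·(-1)]| = 10, so the area is 5.
Summing gcd(|Δx|,|Δy|) over the edges gives the boundary count: gcd(2,0) + gcd(2,5) + gcd(0,5) = 2+1+5 = 8.
Pick's theorem gives I = A − B/2 + 1 = 5 − 8/2 + 1 = 2, so the closed region contains I + B = 2 + 8 = 10 lattice points.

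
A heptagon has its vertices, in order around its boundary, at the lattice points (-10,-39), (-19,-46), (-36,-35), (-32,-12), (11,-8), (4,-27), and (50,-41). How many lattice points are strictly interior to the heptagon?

1502

The shoelace formula gives twice the area as |[(-10)·(-46) − (-19)·(-39)] + [(-19)·(-35) − (-36)·(-46)] + [(-36)·(-12) − (-32)·(-35)] + [(-32)·(-8) − 11·(-12)] + [11·(-27) − 4·(-8)] + [4·(-41) − 50·(-27)] + [50·(-39) − (-10)·(-41)]| = 3011, so the area is 3011/2.
Along each edge there are gcd(|Δx|,|Δy|)+1 lattice points, so counting each shared vertex once the boundary has gcd(9,7) + gcd(17,11) + gcd(4,23) + gcd(43,4) + gcd(7,19) + gcd(46,14) + gcd(60,2) = 1+1+1+1+1+2+2 = 9.
By Pick's theorem A = I + B/2 − 1, so I = 3011/2 − 9/2 + 1 = 1502.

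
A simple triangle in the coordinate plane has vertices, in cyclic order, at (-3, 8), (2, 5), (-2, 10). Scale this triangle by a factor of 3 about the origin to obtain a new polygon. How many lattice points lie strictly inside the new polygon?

By the shoelace formula, twice the signed area is |[(-3)·5 − 2·8] + [2·10 − (-2)·5] + [(-2)·8 − (-3)·10]| = 13, so the area is 6.5.
Summing gcd(|Δx|,|Δy|) over the edges gives the boundary count: gcd(5,3) + gcd(4,5) + gcd(1,2) = 1+1+1 = 3.
Scaling by 3 multiplies the area by 3² = 9 (so the new area is 58.5) and multiplies the boundary lattice-point count by 3, giving 9.
By Pick's theorem, the interior count of the dilated polygon is 58.5 − 9/2 + 1 = 55.

55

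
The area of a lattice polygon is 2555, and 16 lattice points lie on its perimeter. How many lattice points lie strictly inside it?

From Pick's theorem, I = A − B/2 + 1 = 2555 − 16/2 + 1 = 2548.

2548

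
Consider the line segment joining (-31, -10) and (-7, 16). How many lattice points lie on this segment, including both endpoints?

3

The number of lattice points on a segment between lattice points is gcd(|Δx|,|Δy|) + 1 = gcd(24,26) + 1 = 2 + 1 = 3.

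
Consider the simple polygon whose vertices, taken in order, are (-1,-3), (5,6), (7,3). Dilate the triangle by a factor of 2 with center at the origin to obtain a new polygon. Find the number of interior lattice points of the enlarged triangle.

By the shoelace formula, twice the signed area is |[(-1)·6 − 5·(-3)] + [5·3 − 7·6] + [7·(-3) − (-1)·3]| = 36, so the area is 18.
Summing gcd(|Δx|,|Δy|) over the edges gives the boundary count: gcd(6,9) + gcd(2,3) + gcd(8,6) = 3+1+2 = 6.
Scaling by 2 multiplies the area by 2² = 4 (so the new area is 72) and multiplies the boundary lattice-point count by 2, giving 12.
By Pick's theorem, the interior count of the dilated polygon is 72 − 12/2 + 1 = 67.

67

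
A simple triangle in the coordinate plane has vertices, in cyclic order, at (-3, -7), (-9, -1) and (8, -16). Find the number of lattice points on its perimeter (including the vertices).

8

Summing gcd(|Δx|,|Δy|) over the edges gives the boundary count: gcd(6,6) + gcd(17,15) + gcd(11,9) = 6+1+1 = 8.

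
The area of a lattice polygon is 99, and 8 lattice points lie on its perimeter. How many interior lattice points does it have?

96

Pick's theorem A = I + B/2 − 1 rearranges to I = A − B/2 + 1 = 99 − 8/2 + 1 = 96.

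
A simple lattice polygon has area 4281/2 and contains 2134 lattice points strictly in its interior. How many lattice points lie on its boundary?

15

Pick's theorem gives A = I + B/2 − 1, so B = 2(A − I + 1) = 2(4281/2 − 2134 + 1) = 15.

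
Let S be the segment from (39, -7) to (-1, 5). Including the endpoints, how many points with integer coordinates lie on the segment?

The number of lattice points on a segment between lattice points is gcd(|Δx|,|Δy|) + 1 = gcd(40,12) + 1 = 4 + 1 = 5.

5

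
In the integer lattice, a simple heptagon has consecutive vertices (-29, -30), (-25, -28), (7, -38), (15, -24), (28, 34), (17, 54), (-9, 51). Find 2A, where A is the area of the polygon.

6828

By the shoelace formula, twice the signed area is |[(-29)·(-28) − (-25)·(-30)] + [(-25)·(-38) − 7·(-28)] + [7·(-24) − 15·(-38)] + [15·34 − 28·(-24)] + [28·54 − 17·34] + [17·51 − (-9)·54] + [(-9)·(-30) − (-29)·51]| = 6828, so the area is 3414.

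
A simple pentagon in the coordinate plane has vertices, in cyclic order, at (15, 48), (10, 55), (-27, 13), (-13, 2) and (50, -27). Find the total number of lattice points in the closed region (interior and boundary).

2571

The shoelace formula gives twice the area as |[15·55 − 10·48] + [10·13 − (-27)·55] + [(-27)·2 − (-13)·13] + [(-13)·(-27) − 50·2] + [50·48 − 15·(-27)]| = 5131, so the area is 5131/2.
Summing gcd(|Δx|,|Δy|) over the edges gives the boundary count: gcd(5,7) + gcd(37,42) + gcd(14,11) + gcd(63,29) + gcd(35,75) = 1+1+1+1+5 = 9.
Pick's theorem gives I = A − B/2 + 1 = 5131/2 − 9/2 + 1 = 2562, so the closed region contains I + B = 2562 + 9 = 2571 lattice points.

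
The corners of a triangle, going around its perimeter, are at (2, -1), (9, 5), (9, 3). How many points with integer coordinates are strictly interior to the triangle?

By the shoelace formula, twice the signed area is |(2·5 − 9·(-1)) + (9·3 − 9·5) + (9·(-1) − 2·3)| = 14, so the area is 7.
The number of boundary lattice points is Σ gcd(|Δx|,|Δy|) = gcd(7,6) + gcd(0,2) + gcd(7,4) = 1+2+1 = 4.
Pick's theorem gives I = A − B/2 + 1 = 7 − 4/2 + 1 = 6.

6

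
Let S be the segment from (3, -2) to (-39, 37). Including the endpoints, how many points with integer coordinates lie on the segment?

The number of lattice points on a segment between lattice points is gcd(|Δx|,|Δy|) + 1 = gcd(42,39) + 1 = 3 + 1 = 4.

4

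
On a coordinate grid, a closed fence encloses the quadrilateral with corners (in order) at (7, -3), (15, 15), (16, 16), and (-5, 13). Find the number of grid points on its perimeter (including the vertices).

10

Along each edge there are gcd(|Δx|,|Δy|)+1 lattice points, so counting each shared vertex once the boundary has gcd(8,18) + gcd(1,1) + gcd(21,3) + gcd(12,16) = 2+1+3+4 = 10.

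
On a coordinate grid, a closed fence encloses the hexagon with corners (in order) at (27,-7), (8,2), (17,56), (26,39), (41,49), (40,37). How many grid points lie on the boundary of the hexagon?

18

The number of boundary lattice points is Σ gcd(|Δx|,|Δy|) = gcd(19,9) + gcd(9,54) + gcd(9,17) + gcd(15,10) + gcd(1,12) + gcd(13,44) = 1+9+1+5+1+1 = 18.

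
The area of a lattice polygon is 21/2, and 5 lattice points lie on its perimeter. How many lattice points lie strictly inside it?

9

From Pick's theorem, I = A − B/2 + 1 = 21/2 − 5/2 + 1 = 9.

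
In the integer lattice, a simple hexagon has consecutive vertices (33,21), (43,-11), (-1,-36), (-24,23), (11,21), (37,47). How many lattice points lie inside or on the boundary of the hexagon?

2769

Using the shoelace formula, 2A = |(33·(-11) − 43·21) + (43·(-36) − (-1)·(-11)) + ((-1)·23 − (-24)·(-36)) + ((-24)·21 − 11·23) + (11·47 − 37·21) + (37·21 − 33·47)| = 5503, so the area is 5503/2.
Summing gcd(|Δx|,|Δy|) over the edges gives the boundary count: gcd(10,32) + gcd(44,25) + gcd(23,59) + gcd(35,2) + gcd(26,26) + gcd(4,26) = 2+1+1+1+26+2 = 33.
Pick's theorem gives I = A − B/2 + 1 = 5503/2 − 33/2 + 1 = 2736, so the closed region contains I + B = 2736 + 33 = 2769 lattice points.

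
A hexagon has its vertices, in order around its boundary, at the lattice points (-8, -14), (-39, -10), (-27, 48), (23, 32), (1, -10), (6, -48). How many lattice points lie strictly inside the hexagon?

2643

By the shoelace formula, twice the signed area is |[(-8)·(-10) − (-39)·(-14)] + [(-39)·48 − (-27)·(-10)] + [(-27)·32 − 23·48] + [23·(-10) − 1·32] + [1·(-48) − 6·(-10)] + [6·(-14) − (-8)·(-48)]| = 5294, so the area is 2647.
Along each edge there are gcd(|Δx|,|Δy|)+1 lattice points, so counting each shared vertex once the boundary has gcd(31,4) + gcd(12,58) + gcd(50,16) + gcd(22,42) + gcd(5,38) + gcd(14,34) = 1+2+2+2+1+2 = 10.
Pick's theorem gives I = A − B/2 + 1 = 2647 − 10/2 + 1 = 2643.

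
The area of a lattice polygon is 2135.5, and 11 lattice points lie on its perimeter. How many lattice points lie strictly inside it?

Pick's theorem A = I + B/2 − 1 rearranges to I = A − B/2 + 1 = 2135.5 − 11/2 + 1 = 2131.

2131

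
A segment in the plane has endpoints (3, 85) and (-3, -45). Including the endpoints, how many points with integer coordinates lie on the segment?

3

The number of lattice points on a segment between lattice points is gcd(|Δx|,|Δy|) + 1 = gcd(6,130) + 1 = 2 + 1 = 3.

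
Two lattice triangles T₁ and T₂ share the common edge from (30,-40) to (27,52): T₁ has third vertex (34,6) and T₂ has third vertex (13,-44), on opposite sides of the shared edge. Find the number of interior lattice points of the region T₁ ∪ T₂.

The union is the simple quadrilateral with vertices (30,-40), (34,6), (27,52), (13,-44) in order.
Using the shoelace formula, 2A = |[30·6 − 34·(-40)] + [34·52 − 27·6] + [27·(-44) − 13·52] + [13·(-40) − 30·(-44)]| = 2082, so the area is 1041.
Summing gcd(|Δx|,|Δy|) over the edges gives the boundary count: gcd(4,46) + gcd(7,46) + gcd(14,96) + gcd(17,4) = 2+1+2+1 = 6.
By Pick's theorem I = A − B/2 + 1 = 1041 − 6/2 + 1 = 1039.

1039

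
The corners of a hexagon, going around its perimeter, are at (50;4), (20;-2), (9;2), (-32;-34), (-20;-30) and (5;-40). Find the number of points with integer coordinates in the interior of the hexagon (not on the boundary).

The shoelace formula gives twice the area as |[50·(-2) − 20·4] + [20·2 − 9·(-2)] + [9·(-34) − (-32)·2] + [(-32)·(-30) − (-20)·(-34)] + [(-20)·(-40) − 5·(-30)] + [5·4 − 50·(-40)]| = 2886, so the area is 1443.
The number of boundary lattice points is Σ gcd(|Δx|,|Δy|) = gcd(30,6) + gcd(11,4) + gcd(41,36) + gcd(12,4) + gcd(25,10) + gcd(45,44) = 6+1+1+4+5+1 = 18.
By Pick's theorem A = I + B/2 − 1, so I = 1443 − 18/2 + 1 = 1435.

1435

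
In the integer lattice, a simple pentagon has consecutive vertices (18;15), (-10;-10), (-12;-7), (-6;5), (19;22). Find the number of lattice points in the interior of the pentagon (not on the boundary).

256

By the shoelace formula, twice the signed area is |[18·(-10) − (-10)·15] + [(-10)·(-7) − (-12)·(-10)] + [(-12)·5 − (-6)·(-7)] + [(-6)·22 − 19·5] + [19·15 − 18·22]| = 520, so the area is 260.
Summing gcd(|Δx|,|Δy|) over the edges gives the boundary count: gcd(28,25) + gcd(2,3) + gcd(6,12) + gcd(25,17) + gcd(1,7) = 1+1+6+1+1 = 10.
By Pick's theorem A = I + B/2 − 1, so I = 260 − 10/2 + 1 = 256.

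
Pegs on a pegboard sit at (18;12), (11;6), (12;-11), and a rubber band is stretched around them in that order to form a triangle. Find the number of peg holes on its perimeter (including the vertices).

3

The number of boundary lattice points is Σ gcd(|Δx|,|Δy|) = gcd(7,6) + gcd(1,17) + gcd(6,23) = 1+1+1 = 3.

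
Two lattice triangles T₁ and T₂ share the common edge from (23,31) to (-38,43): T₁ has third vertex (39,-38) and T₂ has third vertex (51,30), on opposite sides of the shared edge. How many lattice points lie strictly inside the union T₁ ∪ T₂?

The union is the simple quadrilateral with vertices (23,31), (39,-38), (-38,43), (51,30) in order.
The shoelace formula gives twice the area as |[23·(-38) − 39·31] + [39·43 − (-38)·(-38)] + [(-38)·30 − 51·43] + [51·31 − 23·30]| = 4292, so the area is 2146.
The number of boundary lattice points is Σ gcd(|Δx|,|Δy|) = gcd(16,69) + gcd(77,81) + gcd(89,13) + gcd(28,1) = 1+1+1+1 = 4.
By Pick's theorem I = A − B/2 + 1 = 2146 − 4/2 + 1 = 2145.

2145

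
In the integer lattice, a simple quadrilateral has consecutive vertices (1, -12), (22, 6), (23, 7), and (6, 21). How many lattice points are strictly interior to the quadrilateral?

315

Using the shoelace formula, 2A = |[1·6 − 22·(-12)] + [22·7 − 23·6] + [23·21 − 6·7] + [6·(-12) − 1·21]| = 634, so the area is 317.
Along each edge there are gcd(|Δx|,|Δy|)+1 lattice points, so counting each shared vertex once the boundary has gcd(21,18) + gcd(1,1) + gcd(17,14) + gcd(5,33) = 3+1+1+1 = 6.
By Pick's theorem A = I + B/2 − 1, so I = 317 − 6/2 + 1 = 315.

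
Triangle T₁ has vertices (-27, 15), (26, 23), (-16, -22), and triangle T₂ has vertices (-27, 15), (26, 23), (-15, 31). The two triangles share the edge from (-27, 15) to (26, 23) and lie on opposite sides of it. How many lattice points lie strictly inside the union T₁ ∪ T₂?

1397

The union is the simple quadrilateral with vertices (-27, 15), (-16, -22), (26, 23), (-15, 31) in order.
Using the shoelace formula, 2A = |[(-27)·(-22) − (-16)·15] + [(-16)·23 − 26·(-22)] + [26·31 − (-15)·23] + [(-15)·15 − (-27)·31]| = 2801, so the area is 2801/2.
Summing gcd(|Δx|,|Δy|) over the edges gives the boundary count: gcd(11,37) + gcd(42,45) + gcd(41,8) + gcd(12,16) = 1+3+1+4 = 9.
By Pick's theorem I = A − B/2 + 1 = 2801/2 − 9/2 + 1 = 1397.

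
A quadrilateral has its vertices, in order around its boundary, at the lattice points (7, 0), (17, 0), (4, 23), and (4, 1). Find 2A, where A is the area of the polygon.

Using the shoelace formula, 2A = |[7·0 − 17·0] + [17·23 − 4·0] + [4·1 − 4·23] + [4·0 − 7·1]| = 296, so the area is 148.

296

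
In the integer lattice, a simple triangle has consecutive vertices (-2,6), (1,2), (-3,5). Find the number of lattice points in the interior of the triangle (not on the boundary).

3

The shoelace formula gives twice the area as |((-2)·2 − 1·6) + (1·5 − (-3)·2) + ((-3)·6 − (-2)·5)| = 7, so the area is 7/2.
Summing gcd(|Δx|,|Δy|) over the edges gives the boundary count: gcd(3,4) + gcd(4,3) + gcd(1,1) = 1+1+1 = 3.
Pick's theorem gives I = A − B/2 + 1 = 7/2 − 3/2 + 1 = 3.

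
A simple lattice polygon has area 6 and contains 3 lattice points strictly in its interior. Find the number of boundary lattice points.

8

Pick's theorem gives A = I + B/2 − 1, so B = 2(A − I + 1) = 2(6 − 3 + 1) = 8.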